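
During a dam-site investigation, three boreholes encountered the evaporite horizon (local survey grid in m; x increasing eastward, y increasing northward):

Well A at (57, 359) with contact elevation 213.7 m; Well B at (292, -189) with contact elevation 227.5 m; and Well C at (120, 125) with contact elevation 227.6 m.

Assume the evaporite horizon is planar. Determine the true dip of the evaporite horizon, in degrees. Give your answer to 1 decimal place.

Two edge vectors: Well A→Well B = (235, -548, 13.8), Well A→Well C = (63, -234, 13.9).
Normal n = (Well A→Well B) × (Well A→Well C) = (-4388, -2397.1, -20466).
So ∂z/∂x = −n_x/n_z = −0.21440 and ∂z/∂y = −n_y/n_z = −0.11713.
Gradient magnitude |∇z| = √(a² + b²) = √(0.04597 + 0.01372) = 0.24431.
True dip = arctan(0.24431) = 13.7°, dipping toward ENE (azimuth ≈ 061°).

13.7°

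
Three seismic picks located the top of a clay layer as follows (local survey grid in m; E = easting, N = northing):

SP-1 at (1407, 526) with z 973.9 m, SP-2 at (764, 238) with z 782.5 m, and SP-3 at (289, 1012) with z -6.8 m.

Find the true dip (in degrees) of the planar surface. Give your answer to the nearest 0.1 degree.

Two edge vectors: SP-1→SP-2 = (-643, -288, -191.4), SP-1→SP-3 = (-1118, 486, -980.7).
Normal n = (SP-1→SP-2) × (SP-1→SP-3) = (375462, -416604.9, -634482).
So ∂z/∂E = −n_x/n_z = 0.59176 and ∂z/∂N = −n_y/n_z = −0.65661.
Gradient magnitude |∇z| = √(a² + b²) = √(0.35018 + 0.43113) = 0.88392.
True dip = arctan(0.88392) = 41.5°, dipping toward NW (azimuth ≈ 318°).

41.5°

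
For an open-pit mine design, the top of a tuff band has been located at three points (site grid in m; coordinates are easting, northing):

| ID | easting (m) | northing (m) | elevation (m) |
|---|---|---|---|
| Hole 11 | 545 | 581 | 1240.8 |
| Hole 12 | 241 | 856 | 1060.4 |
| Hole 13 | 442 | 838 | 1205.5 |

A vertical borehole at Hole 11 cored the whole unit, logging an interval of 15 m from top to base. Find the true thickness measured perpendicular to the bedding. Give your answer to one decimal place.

12.0 m

Let the plane be z = a·easting + b·northing + c.
Hole 12−Hole 11: −304a + 275b = −180.4;  Hole 13−Hole 11: −103a + 257b = −35.3.
Solving gives a = 0.73601, b = 0.15762.
|∇z| = √(a²+b²) = 0.75269, so dip δ = arctan(0.75269) = 36.97°.
True thickness = vertical thickness × cos δ = 15 × cos 36.97° = 12.0 m.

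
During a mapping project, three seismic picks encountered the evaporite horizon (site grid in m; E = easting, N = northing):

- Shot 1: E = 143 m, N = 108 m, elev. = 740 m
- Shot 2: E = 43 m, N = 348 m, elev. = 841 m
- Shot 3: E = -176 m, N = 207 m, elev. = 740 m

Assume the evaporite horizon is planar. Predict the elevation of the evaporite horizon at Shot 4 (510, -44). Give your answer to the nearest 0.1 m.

721.6 m

Let the plane be z = a·E + b·N + c.
Shot 2−Shot 1: −100a + 240b = 101;  Shot 3−Shot 1: −319a + 99b = 0.
Solving gives a = 0.15000, b = 0.48333.
Then c = 740 − a·143 − b·108 = 666.35.
At (510, -44): z = 76.5 − 21.3 + 666.35 = 721.6 m.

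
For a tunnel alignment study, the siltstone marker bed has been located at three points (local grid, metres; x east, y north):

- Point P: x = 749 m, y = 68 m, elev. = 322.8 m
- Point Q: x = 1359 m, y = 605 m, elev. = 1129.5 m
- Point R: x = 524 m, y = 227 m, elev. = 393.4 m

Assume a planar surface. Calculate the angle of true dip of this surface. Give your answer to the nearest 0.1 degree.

Let the plane be z = a·x + b·y + c.
Point Q−Point P: 610a + 537b = 806.7;  Point R−Point P: −225a + 159b = 70.6.
Solving gives a = 0.41482, b = 1.03103.
Gradient magnitude |∇z| = √(a² + b²) = √(0.17207 + 1.06302) = 1.11135.
True dip = arctan(1.11135) = 48.0°, dipping toward SSW (azimuth ≈ 202°).

48.0°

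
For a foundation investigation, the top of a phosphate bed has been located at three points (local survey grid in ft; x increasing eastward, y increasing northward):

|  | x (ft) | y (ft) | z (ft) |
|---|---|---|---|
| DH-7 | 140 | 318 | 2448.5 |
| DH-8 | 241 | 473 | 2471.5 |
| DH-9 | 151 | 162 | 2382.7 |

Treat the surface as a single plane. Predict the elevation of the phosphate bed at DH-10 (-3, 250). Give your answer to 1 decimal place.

2475.8 ft

Two edge vectors: DH-7→DH-8 = (101, 155, 23), DH-7→DH-9 = (11, -156, -65.8).
Normal n = (DH-7→DH-8) × (DH-7→DH-9) = (-6611, 6898.8, -17461).
So ∂z/∂x = −n_x/n_z = −0.37862 and ∂z/∂y = −n_y/n_z = 0.39510.
Intercept c from DH-7: 2448.5 + 53.01 − 125.64 = 2375.87.
At (-3, 250): z = 1.1 + 98.8 + 2375.87 = 2475.8 ft.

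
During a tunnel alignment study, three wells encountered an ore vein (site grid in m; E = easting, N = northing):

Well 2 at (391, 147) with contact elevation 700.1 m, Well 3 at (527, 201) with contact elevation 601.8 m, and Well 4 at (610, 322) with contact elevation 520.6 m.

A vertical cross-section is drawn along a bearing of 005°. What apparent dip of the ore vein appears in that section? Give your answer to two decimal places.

16.42°

Let the plane be z = a·E + b·N + c.
Well 3−Well 2: 136a + 54b = −98.3;  Well 4−Well 2: 219a + 175b = −179.5.
Solving gives a = −0.62715, b = −0.24088.
Unit vector along 005° is (sin 5°, cos 5°) = (0.0872, 0.9962).
Slope in that direction = a·(0.0872) + b·(0.9962) = −0.29462.
Apparent dip = arctan|0.29462| = 16.42° (true dip is 33.9°, so apparent ≤ true as expected).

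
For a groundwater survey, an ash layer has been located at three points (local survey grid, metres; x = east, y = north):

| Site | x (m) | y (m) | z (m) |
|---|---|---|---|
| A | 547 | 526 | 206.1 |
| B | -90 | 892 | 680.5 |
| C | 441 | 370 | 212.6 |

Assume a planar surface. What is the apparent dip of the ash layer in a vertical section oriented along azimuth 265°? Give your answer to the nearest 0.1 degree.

Let the plane be z = a·x + b·y + c.
B−A: −637a + 366b = 474.4;  C−A: −106a − 156b = 6.5.
Solving gives a = −0.55284, b = 0.33398.
Unit vector along 265° is (sin 265°, cos 265°) = (-0.9962, -0.0872).
Slope in that direction = a·(-0.9962) + b·(-0.0872) = 0.52163.
Apparent dip = arctan|0.52163| = 27.5° (true dip is 32.9°, so apparent ≤ true as expected).

27.5°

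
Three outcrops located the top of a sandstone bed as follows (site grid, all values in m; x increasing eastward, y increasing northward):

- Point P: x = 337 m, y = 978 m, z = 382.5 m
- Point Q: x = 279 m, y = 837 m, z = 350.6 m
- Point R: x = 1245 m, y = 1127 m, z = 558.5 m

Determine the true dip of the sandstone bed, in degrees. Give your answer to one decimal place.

13.0°

Let the plane be z = a·x + b·y + c.
Point Q−Point P: −58a − 141b = −31.9;  Point R−Point P: 908a + 149b = 176.
Solving gives a = 0.16805, b = 0.15711.
Gradient magnitude |∇z| = √(a² + b²) = √(0.02824 + 0.02468) = 0.23006.
True dip = arctan(0.23006) = 13.0°, dipping toward SW (azimuth ≈ 227°).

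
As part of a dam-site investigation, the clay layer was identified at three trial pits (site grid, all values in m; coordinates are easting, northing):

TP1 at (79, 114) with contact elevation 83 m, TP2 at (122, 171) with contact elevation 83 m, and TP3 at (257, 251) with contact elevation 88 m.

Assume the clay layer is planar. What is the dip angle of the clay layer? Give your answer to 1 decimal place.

4.8°

Two edge vectors: TP1→TP2 = (43, 57, 0), TP1→TP3 = (178, 137, 5).
Normal n = (TP1→TP2) × (TP1→TP3) = (285, -215, -4255).
So ∂z/∂easting = −n_x/n_z = 0.06698 and ∂z/∂northing = −n_y/n_z = −0.05053.
Gradient magnitude |∇z| = √(a² + b²) = √(0.00449 + 0.00255) = 0.08390.
True dip = arctan(0.08390) = 4.8°, dipping toward NW (azimuth ≈ 307°).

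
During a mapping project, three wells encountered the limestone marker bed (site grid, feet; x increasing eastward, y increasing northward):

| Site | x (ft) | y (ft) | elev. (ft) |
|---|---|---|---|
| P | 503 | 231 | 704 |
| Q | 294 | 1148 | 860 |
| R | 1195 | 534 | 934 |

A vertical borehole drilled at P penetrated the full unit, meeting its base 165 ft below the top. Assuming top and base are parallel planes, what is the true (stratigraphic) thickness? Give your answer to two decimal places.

156.97 ft

Let the plane be z = a·x + b·y + c.
Q−P: −209a + 917b = 156;  R−P: 692a + 303b = 230.
Solving gives a = 0.23448, b = 0.22356.
|∇z| = √(a²+b²) = 0.32398, so dip δ = arctan(0.32398) = 17.95°.
True thickness = vertical thickness × cos δ = 165 × cos 17.95° = 156.97 ft.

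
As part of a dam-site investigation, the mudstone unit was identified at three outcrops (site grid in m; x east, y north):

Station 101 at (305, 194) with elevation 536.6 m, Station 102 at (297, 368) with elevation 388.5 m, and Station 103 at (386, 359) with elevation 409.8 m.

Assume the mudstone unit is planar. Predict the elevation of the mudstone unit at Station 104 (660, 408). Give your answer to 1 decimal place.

Let the plane be z = a·x + b·y + c.
Station 102−Station 101: −8a + 174b = −148.1;  Station 103−Station 101: 81a + 165b = −126.8.
Solving gives a = 0.15397, b = −0.84407.
Then c = 536.6 − a·305 − b·194 = 653.39.
At (660, 408): z = 101.6 − 344.4 + 653.39 = 410.6 m.

410.6 m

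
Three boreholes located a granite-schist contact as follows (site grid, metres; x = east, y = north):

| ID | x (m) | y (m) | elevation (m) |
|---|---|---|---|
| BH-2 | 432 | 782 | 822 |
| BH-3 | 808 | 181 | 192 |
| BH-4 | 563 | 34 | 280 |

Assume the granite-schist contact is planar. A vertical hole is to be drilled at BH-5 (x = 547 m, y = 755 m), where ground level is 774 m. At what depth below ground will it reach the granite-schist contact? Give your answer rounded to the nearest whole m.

Let the plane be z = a·x + b·y + c.
BH-3−BH-2: 376a − 601b = −630;  BH-4−BH-2: 131a − 748b = −542.
Solving gives a = −0.71845, b = 0.59877.
Then c = 822 − a·432 − b·782 = 664.13.
At (547, 755): z_contact = −393.0 + 452.1 + 664.13 = 723.2 m.
Depth below ground = 774 − 723.2 = 51 m.

51 m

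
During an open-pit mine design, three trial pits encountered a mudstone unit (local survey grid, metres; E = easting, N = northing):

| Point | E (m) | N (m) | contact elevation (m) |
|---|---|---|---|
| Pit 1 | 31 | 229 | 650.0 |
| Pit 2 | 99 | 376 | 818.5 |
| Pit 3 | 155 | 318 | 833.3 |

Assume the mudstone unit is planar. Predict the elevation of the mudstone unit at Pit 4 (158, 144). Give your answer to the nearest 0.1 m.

715.8 m

Let the plane be z = a·E + b·N + c.
Pit 2−Pit 1: 68a + 147b = 168.5;  Pit 3−Pit 1: 124a + 89b = 183.3.
Solving gives a = 0.98132, b = 0.69231.
Then c = 650 − a·31 − b·229 = 461.04.
At (158, 144): z = 155.0 + 99.7 + 461.04 = 715.8 m.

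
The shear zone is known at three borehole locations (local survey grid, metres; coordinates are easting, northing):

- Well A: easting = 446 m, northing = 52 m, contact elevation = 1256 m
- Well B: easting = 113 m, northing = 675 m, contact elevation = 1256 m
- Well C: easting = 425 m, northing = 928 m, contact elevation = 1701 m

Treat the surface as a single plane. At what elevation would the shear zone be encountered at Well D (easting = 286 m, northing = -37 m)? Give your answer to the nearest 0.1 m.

1049.5 m

Two edge vectors: Well A→Well B = (-333, 623, 0), Well A→Well C = (-21, 876, 445).
Normal n = (Well A→Well B) × (Well A→Well C) = (277235, 148185, -278625).
So ∂z/∂easting = −n_x/n_z = 0.99501 and ∂z/∂northing = −n_y/n_z = 0.53184.
Intercept c from Well A: 1256 − 443.78 − 27.66 = 784.57.
At (286, -37): z = 284.6 − 19.7 + 784.57 = 1049.5 m.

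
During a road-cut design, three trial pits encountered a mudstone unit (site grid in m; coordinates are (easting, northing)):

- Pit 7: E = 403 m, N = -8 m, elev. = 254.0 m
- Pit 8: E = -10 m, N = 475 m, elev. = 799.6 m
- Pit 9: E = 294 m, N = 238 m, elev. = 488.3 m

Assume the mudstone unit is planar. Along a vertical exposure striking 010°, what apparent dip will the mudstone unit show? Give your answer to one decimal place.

Two edge vectors: Pit 7→Pit 8 = (-413, 483, 545.6), Pit 7→Pit 9 = (-109, 246, 234.3).
Normal n = (Pit 7→Pit 8) × (Pit 7→Pit 9) = (-21050.7, 37295.5, -48951).
So ∂z/∂E = −n_x/n_z = −0.43004 and ∂z/∂N = −n_y/n_z = 0.76189.
Unit vector along 010° is (sin 10°, cos 10°) = (0.1736, 0.9848).
Slope in that direction = a·(0.1736) + b·(0.9848) = 0.67564.
Apparent dip = arctan|0.67564| = 34.0° (true dip is 41.2°, so apparent ≤ true as expected).

34.0°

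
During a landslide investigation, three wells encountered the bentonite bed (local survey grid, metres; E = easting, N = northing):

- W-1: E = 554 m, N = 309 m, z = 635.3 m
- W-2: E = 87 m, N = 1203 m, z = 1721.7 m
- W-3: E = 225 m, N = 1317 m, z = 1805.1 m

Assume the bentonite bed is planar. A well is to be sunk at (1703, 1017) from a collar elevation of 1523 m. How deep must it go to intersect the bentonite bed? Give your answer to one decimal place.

Two edge vectors: W-1→W-2 = (-467, 894, 1086.4), W-1→W-3 = (-329, 1008, 1169.8).
Normal n = (W-1→W-2) × (W-1→W-3) = (-49290, 188871, -176610).
So ∂z/∂E = −n_x/n_z = −0.279090 and ∂z/∂N = −n_y/n_z = 1.069424.
Intercept c from W-1: 635.3 + 154.62 − 330.45 = 459.46.
At (1703, 1017): z_contact = −475.29 + 1087.60 + 459.46 = 1071.78 m.
Depth below ground = 1523 − 1071.78 = 451.2 m.

451.2 m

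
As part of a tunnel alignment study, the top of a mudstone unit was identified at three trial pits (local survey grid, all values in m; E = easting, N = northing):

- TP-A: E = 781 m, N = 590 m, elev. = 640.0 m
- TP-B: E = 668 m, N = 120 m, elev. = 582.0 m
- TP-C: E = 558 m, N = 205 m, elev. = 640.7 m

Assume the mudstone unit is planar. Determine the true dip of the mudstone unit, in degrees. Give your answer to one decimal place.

23.1°

Two edge vectors: TP-A→TP-B = (-113, -470, -58), TP-A→TP-C = (-223, -385, 0.7).
Normal n = (TP-A→TP-B) × (TP-A→TP-C) = (-22659, 13013.1, -61305).
So ∂z/∂E = −n_x/n_z = −0.36961 and ∂z/∂N = −n_y/n_z = 0.21227.
Gradient magnitude |∇z| = √(a² + b²) = √(0.13661 + 0.04506) = 0.42623.
True dip = arctan(0.42623) = 23.1°, dipping toward ESE (azimuth ≈ 120°).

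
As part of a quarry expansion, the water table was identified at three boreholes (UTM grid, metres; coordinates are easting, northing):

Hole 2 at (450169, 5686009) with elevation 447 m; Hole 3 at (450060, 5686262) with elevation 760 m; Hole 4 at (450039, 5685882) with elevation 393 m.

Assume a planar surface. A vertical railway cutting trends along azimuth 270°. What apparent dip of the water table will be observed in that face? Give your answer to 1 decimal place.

Two edge vectors: Hole 2→Hole 3 = (-109, 253, 313), Hole 2→Hole 4 = (-130, -127, -54).
Normal n = (Hole 2→Hole 3) × (Hole 2→Hole 4) = (26089, -46576, 46733).
So ∂z/∂easting = −n_x/n_z = −0.55826 and ∂z/∂northing = −n_y/n_z = 0.99664.
Unit vector along 270° is (sin 270°, cos 270°) = (-1.0000, -0.0000).
Slope in that direction = a·(-1.0000) + b·(-0.0000) = 0.55826.
Apparent dip = arctan|0.55826| = 29.2° (true dip is 48.8°, so apparent ≤ true as expected).

29.2°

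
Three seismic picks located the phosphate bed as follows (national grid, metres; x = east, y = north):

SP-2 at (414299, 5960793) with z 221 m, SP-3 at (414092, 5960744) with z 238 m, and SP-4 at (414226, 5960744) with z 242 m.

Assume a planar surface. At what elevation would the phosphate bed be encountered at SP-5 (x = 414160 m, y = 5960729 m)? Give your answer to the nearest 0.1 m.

Two edge vectors: SP-2→SP-3 = (-207, -49, 17), SP-2→SP-4 = (-73, -49, 21).
Normal n = (SP-2→SP-3) × (SP-2→SP-4) = (-196, 3106, 6566).
So ∂z/∂x = −n_x/n_z = 0.029850746 and ∂z/∂y = −n_y/n_z = −0.473042949.
Intercept c from SP-2: 221 − 12367.13 + 2819711.10 = 2807564.96.
At (414160, 5960729): z = 12363.0 − 2819680.8 + 2807564.96 = 247.1 m.

247.1 m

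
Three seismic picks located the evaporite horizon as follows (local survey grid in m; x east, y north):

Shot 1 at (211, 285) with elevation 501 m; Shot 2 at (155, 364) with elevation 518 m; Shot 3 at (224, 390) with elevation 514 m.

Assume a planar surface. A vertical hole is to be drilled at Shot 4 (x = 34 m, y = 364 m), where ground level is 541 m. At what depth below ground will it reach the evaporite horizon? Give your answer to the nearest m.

Let the plane be z = a·x + b·y + c.
Shot 2−Shot 1: −56a + 79b = 17;  Shot 3−Shot 1: 13a + 105b = 13.
Solving gives a = −0.10974, b = 0.13740.
Then c = 501 − a·211 − b·285 = 485.00.
At (34, 364): z_contact = −3.7 + 50.0 + 485.00 = 531.3 m.
Depth below ground = 541 − 531.3 = 10 m.

10 m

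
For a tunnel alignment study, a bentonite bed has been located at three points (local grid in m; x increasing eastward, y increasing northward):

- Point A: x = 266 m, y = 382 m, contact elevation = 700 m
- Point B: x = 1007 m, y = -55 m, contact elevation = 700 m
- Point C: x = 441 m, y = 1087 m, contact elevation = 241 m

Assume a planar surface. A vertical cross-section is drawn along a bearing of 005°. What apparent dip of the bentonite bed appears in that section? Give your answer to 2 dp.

Let the plane be z = a·x + b·y + c.
Point B−Point A: 741a − 437b = 0;  Point C−Point A: 175a + 705b = −459.
Solving gives a = −0.33493, b = −0.56793.
Unit vector along 005° is (sin 5°, cos 5°) = (0.0872, 0.9962).
Slope in that direction = a·(0.0872) + b·(0.9962) = −0.59496.
Apparent dip = arctan|0.59496| = 30.75° (true dip is 33.4°, so apparent ≤ true as expected).

30.75°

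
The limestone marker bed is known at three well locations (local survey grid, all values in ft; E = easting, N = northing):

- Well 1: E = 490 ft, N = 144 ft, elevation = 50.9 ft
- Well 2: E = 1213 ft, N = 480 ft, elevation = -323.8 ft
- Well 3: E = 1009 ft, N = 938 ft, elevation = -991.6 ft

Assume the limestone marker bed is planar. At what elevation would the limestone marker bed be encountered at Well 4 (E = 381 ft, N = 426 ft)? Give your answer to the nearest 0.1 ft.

-358.1 ft

Let the plane be z = a·E + b·N + c.
Well 2−Well 1: 723a + 336b = −374.7;  Well 3−Well 1: 519a + 794b = −1042.5.
Solving gives a = 0.132027, b = −1.399272.
Then c = 50.9 − a·490 − b·144 = 187.70.
At (381, 426): z = 50.3 − 596.1 + 187.70 = -358.1 ft.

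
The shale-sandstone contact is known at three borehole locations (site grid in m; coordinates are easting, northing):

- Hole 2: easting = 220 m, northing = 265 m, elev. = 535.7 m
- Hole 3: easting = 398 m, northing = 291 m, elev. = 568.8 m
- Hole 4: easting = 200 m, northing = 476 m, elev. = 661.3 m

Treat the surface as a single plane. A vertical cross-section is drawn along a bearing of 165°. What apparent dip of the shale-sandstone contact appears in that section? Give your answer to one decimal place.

Let the plane be z = a·easting + b·northing + c.
Hole 3−Hole 2: 178a + 26b = 33.1;  Hole 4−Hole 2: −20a + 211b = 125.6.
Solving gives a = 0.09765, b = 0.60452.
Unit vector along 165° is (sin 165°, cos 165°) = (0.2588, -0.9659).
Slope in that direction = a·(0.2588) + b·(-0.9659) = −0.55864.
Apparent dip = arctan|0.55864| = 29.2° (true dip is 31.5°, so apparent ≤ true as expected).

29.2°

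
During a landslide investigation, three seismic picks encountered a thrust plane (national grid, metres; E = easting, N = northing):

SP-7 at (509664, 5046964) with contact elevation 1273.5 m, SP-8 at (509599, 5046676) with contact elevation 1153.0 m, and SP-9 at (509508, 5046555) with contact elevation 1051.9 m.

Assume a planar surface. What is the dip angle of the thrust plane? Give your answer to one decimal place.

Let the plane be z = a·E + b·N + c.
SP-8−SP-7: −65a − 288b = −120.5;  SP-9−SP-7: −156a − 409b = −221.6.
Solving gives a = 0.79247, b = 0.23955.
Gradient magnitude |∇z| = √(a² + b²) = √(0.62801 + 0.05738) = 0.82788.
True dip = arctan(0.82788) = 39.6°, dipping toward WSW (azimuth ≈ 253°).

39.6°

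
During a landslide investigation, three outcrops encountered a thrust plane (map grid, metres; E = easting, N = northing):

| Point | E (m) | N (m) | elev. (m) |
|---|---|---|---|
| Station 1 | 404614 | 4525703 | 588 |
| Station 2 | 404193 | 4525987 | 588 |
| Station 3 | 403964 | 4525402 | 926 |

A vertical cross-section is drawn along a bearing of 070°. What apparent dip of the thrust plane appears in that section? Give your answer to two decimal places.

24.04°

Two edge vectors: Station 1→Station 2 = (-421, 284, 0), Station 1→Station 3 = (-650, -301, 338).
Normal n = (Station 1→Station 2) × (Station 1→Station 3) = (95992, 142298, 311321).
So ∂z/∂E = −n_x/n_z = −0.30834 and ∂z/∂N = −n_y/n_z = −0.45708.
Unit vector along 070° is (sin 70°, cos 70°) = (0.9397, 0.3420).
Slope in that direction = a·(0.9397) + b·(0.3420) = −0.44607.
Apparent dip = arctan|0.44607| = 24.04° (true dip is 28.9°, so apparent ≤ true as expected).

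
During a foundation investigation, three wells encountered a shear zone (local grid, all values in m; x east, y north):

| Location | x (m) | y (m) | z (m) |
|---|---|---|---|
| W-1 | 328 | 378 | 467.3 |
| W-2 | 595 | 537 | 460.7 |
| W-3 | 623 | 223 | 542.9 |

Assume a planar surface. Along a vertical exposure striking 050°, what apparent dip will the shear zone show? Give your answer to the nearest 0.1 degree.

Two edge vectors: W-1→W-2 = (267, 159, -6.6), W-1→W-3 = (295, -155, 75.6).
Normal n = (W-1→W-2) × (W-1→W-3) = (10997.4, -22132.2, -88290).
So ∂z/∂x = −n_x/n_z = 0.12456 and ∂z/∂y = −n_y/n_z = −0.25068.
Unit vector along 050° is (sin 50°, cos 50°) = (0.7660, 0.6428).
Slope in that direction = a·(0.7660) + b·(0.6428) = −0.06571.
Apparent dip = arctan|0.06571| = 3.8° (true dip is 15.6°, so apparent ≤ true as expected).

3.8°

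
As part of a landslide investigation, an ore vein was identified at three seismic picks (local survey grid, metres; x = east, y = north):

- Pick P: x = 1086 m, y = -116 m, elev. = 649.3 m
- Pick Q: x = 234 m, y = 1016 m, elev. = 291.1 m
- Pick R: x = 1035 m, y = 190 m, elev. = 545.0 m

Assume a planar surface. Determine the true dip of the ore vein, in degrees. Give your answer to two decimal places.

Two edge vectors: Pick P→Pick Q = (-852, 1132, -358.2), Pick P→Pick R = (-51, 306, -104.3).
Normal n = (Pick P→Pick Q) × (Pick P→Pick R) = (-8458.4, -70595.4, -202980).
So ∂z/∂x = −n_x/n_z = −0.04167 and ∂z/∂y = −n_y/n_z = −0.34779.
Gradient magnitude |∇z| = √(a² + b²) = √(0.00174 + 0.12096) = 0.35028.
True dip = arctan(0.35028) = 19.30°, dipping toward N (azimuth ≈ 007°).

19.30°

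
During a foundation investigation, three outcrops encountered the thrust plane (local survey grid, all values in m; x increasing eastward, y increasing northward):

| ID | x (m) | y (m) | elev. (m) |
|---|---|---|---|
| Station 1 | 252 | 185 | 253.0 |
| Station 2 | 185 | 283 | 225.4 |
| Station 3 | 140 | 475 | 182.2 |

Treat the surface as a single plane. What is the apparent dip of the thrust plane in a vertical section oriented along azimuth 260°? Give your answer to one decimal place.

Let the plane be z = a·x + b·y + c.
Station 2−Station 1: −67a + 98b = −27.6;  Station 3−Station 1: −112a + 290b = −70.8.
Solving gives a = 0.12605, b = −0.19546.
Unit vector along 260° is (sin 260°, cos 260°) = (-0.9848, -0.1736).
Slope in that direction = a·(-0.9848) + b·(-0.1736) = −0.09019.
Apparent dip = arctan|0.09019| = 5.2° (true dip is 13.1°, so apparent ≤ true as expected).

5.2°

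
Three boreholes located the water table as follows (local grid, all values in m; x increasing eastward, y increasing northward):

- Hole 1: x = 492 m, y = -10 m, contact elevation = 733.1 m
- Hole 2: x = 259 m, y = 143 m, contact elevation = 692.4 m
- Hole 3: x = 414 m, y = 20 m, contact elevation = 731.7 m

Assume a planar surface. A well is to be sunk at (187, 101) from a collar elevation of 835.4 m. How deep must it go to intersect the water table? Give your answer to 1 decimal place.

104.1 m

Let the plane be z = a·x + b·y + c.
Hole 2−Hole 1: −233a + 153b = −40.7;  Hole 3−Hole 1: −78a + 30b = −1.4.
Solving gives a = −0.20364, b = −0.57613.
Then c = 733.1 − a·492 − b·-10 = 827.53.
At (187, 101): z_contact = −38.08 − 58.19 + 827.53 = 731.26 m.
Depth below ground = 835.4 − 731.26 = 104.1 m.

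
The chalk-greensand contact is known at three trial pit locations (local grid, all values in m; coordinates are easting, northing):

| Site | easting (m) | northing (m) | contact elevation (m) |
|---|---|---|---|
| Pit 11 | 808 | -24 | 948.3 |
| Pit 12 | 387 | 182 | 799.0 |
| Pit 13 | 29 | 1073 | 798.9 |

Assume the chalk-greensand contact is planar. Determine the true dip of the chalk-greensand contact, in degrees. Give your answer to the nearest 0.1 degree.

25.4°

Let the plane be z = a·easting + b·northing + c.
Pit 12−Pit 11: −421a + 206b = −149.3;  Pit 13−Pit 11: −779a + 1097b = −149.4.
Solving gives a = 0.44135, b = 0.17722.
Gradient magnitude |∇z| = √(a² + b²) = √(0.19479 + 0.03141) = 0.47560.
True dip = arctan(0.47560) = 25.4°, dipping toward WSW (azimuth ≈ 248°).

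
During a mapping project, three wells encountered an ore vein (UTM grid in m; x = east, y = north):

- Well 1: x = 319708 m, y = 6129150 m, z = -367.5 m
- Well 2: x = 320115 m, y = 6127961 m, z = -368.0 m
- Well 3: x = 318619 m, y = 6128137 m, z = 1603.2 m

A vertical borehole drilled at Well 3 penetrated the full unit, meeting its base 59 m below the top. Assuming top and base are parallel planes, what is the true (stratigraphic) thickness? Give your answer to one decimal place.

33.5 m

Two edge vectors: Well 1→Well 2 = (407, -1189, -0.5), Well 1→Well 3 = (-1089, -1013, 1970.7).
Normal n = (Well 1→Well 2) × (Well 1→Well 3) = (-2343668.8, -801530.4, -1707112).
So ∂z/∂x = −n_x/n_z = −1.37289 and ∂z/∂y = −n_y/n_z = −0.46952.
|∇z| = √(a²+b²) = 1.45095, so dip δ = arctan(1.45095) = 55.43°.
True thickness = vertical thickness × cos δ = 59 × cos 55.43° = 33.5 m.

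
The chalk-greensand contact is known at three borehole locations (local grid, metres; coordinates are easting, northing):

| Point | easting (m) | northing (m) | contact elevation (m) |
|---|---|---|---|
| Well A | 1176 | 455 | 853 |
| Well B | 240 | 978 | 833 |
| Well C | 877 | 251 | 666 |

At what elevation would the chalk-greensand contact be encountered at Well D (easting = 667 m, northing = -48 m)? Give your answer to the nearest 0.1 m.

Let the plane be z = a·easting + b·northing + c.
Well B−Well A: −936a + 523b = −20;  Well C−Well A: −299a − 204b = −187.
Solving gives a = 0.293334, b = 0.486731.
Then c = 853 − a·1176 − b·455 = 286.58.
At (667, -48): z = 195.7 − 23.4 + 286.58 = 458.9 m.

458.9 m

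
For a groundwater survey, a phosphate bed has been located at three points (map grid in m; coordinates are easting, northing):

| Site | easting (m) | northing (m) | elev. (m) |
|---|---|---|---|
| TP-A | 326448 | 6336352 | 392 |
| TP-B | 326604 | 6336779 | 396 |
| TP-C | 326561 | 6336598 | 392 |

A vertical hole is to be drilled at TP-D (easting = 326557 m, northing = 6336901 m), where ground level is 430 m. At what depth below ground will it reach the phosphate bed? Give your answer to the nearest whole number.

Two edge vectors: TP-A→TP-B = (156, 427, 4), TP-A→TP-C = (113, 246, 0).
Normal n = (TP-A→TP-B) × (TP-A→TP-C) = (-984, 452, -9875).
So ∂z/∂easting = −n_x/n_z = −0.09964557 and ∂z/∂northing = −n_y/n_z = 0.04577215.
Intercept c from TP-A: 392 + 32529.10 − 290028.47 = −257107.37.
At (326557, 6336901): z_contact = −32540.0 + 290053.6 − 257107.37 = 406.3 m.
Depth below ground = 430 − 406.3 = 24 m.

24 m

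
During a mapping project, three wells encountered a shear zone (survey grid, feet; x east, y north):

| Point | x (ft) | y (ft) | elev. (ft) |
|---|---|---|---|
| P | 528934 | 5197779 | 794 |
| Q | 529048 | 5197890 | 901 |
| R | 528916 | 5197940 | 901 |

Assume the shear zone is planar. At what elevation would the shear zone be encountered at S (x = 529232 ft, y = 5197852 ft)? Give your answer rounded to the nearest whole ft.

Let the plane be z = a·x + b·y + c.
Q−P: 114a + 111b = 107;  R−P: −18a + 161b = 107.
Solving gives a = 0.26287343, b = 0.69398585.
Then c = 794 − a·528934 − b·5197779 = −3745433.77.
At (529232, 5197852): z = 139121.0 + 3607235.7 − 3745433.77 = 923.0 ft.

923 ft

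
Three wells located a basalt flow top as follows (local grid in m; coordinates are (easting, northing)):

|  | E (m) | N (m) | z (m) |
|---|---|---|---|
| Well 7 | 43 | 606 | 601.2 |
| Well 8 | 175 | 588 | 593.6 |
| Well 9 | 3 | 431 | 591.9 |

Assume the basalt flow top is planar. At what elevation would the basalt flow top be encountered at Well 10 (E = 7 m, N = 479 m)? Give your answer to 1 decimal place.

594.8 m

Let the plane be z = a·E + b·N + c.
Well 8−Well 7: 132a − 18b = −7.6;  Well 9−Well 7: −40a − 175b = −9.3.
Solving gives a = −0.04881, b = 0.06430.
Then c = 601.2 − a·43 − b·606 = 564.33.
At (7, 479): z = −0.3 + 30.8 + 564.33 = 594.8 m.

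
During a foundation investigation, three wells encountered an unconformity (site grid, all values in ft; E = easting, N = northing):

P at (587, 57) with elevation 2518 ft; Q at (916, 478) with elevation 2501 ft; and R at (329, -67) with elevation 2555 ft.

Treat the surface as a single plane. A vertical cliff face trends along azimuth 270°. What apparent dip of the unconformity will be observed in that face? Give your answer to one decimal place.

Let the plane be z = a·E + b·N + c.
Q−P: 329a + 421b = −17;  R−P: −258a − 124b = 37.
Solving gives a = −0.19859, b = 0.11482.
Unit vector along 270° is (sin 270°, cos 270°) = (-1.0000, -0.0000).
Slope in that direction = a·(-1.0000) + b·(-0.0000) = 0.19859.
Apparent dip = arctan|0.19859| = 11.2° (true dip is 12.9°, so apparent ≤ true as expected).

11.2°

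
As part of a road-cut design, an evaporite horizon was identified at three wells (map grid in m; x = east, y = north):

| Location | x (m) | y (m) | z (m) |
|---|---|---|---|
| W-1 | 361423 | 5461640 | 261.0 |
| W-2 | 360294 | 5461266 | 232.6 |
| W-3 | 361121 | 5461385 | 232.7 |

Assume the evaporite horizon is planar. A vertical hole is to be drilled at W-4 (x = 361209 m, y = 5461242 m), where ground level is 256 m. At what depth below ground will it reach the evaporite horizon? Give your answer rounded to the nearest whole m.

Let the plane be z = a·x + b·y + c.
W-2−W-1: −1129a − 374b = −28.4;  W-3−W-1: −302a − 255b = −28.3.
Solving gives a = −0.01910407, b = 0.13360561.
Then c = 261 − a·361423 − b·5461640 = −722540.07.
At (361209, 5461242): z_contact = −6900.6 + 729652.5 − 722540.07 = 211.9 m.
Depth below ground = 256 − 211.9 = 44 m.

44 m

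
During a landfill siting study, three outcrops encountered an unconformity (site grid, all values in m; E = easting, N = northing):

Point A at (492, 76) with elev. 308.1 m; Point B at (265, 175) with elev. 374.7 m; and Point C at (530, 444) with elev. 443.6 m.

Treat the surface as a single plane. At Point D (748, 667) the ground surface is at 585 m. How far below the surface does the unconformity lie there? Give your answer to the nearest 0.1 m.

Let the plane be z = a·E + b·N + c.
Point B−Point A: −227a + 99b = 66.6;  Point C−Point A: 38a + 368b = 135.5.
Solving gives a = −0.12709, b = 0.38133.
Then c = 308.1 − a·492 − b·76 = 341.64.
At (748, 667): z_contact = −95.06 + 254.35 + 341.64 = 500.93 m.
Depth below ground = 585 − 500.93 = 84.1 m.

84.1 m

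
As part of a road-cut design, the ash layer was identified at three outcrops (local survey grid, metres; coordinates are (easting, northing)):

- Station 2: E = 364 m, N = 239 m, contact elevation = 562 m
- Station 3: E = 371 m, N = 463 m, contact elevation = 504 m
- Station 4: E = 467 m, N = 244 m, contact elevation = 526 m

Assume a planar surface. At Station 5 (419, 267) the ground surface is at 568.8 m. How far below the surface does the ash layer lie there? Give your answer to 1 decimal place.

Two edge vectors: Station 2→Station 3 = (7, 224, -58), Station 2→Station 4 = (103, 5, -36).
Normal n = (Station 2→Station 3) × (Station 2→Station 4) = (-7774, -5722, -23037).
So ∂z/∂E = −n_x/n_z = −0.33746 and ∂z/∂N = −n_y/n_z = −0.24838.
Intercept c from Station 2: 562 + 122.83 + 59.36 = 744.20.
At (419, 267): z_contact = −141.39 − 66.32 + 744.20 = 536.49 m.
Depth below ground = 568.8 − 536.49 = 32.3 m.

32.3 m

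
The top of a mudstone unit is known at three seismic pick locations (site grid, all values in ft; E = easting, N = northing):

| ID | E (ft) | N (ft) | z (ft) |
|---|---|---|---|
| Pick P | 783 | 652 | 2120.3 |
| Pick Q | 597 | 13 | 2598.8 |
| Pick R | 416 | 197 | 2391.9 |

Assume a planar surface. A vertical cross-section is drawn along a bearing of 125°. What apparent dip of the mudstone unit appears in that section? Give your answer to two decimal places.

35.76°

Let the plane be z = a·E + b·N + c.
Pick Q−Pick P: −186a − 639b = 478.5;  Pick R−Pick P: −367a − 455b = 271.6.
Solving gives a = 0.29466, b = −0.83460.
Unit vector along 125° is (sin 125°, cos 125°) = (0.8192, -0.5736).
Slope in that direction = a·(0.8192) + b·(-0.5736) = 0.72008.
Apparent dip = arctan|0.72008| = 35.76° (true dip is 41.5°, so apparent ≤ true as expected).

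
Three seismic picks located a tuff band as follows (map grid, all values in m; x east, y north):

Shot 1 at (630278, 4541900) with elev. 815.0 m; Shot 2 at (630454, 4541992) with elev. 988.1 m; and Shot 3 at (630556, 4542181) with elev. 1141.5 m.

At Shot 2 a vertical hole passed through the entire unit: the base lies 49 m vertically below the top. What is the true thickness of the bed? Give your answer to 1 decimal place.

Two edge vectors: Shot 1→Shot 2 = (176, 92, 173.1), Shot 1→Shot 3 = (278, 281, 326.5).
Normal n = (Shot 1→Shot 2) × (Shot 1→Shot 3) = (-18603.1, -9342.2, 23880).
So ∂z/∂x = −n_x/n_z = 0.77902 and ∂z/∂y = −n_y/n_z = 0.39121.
|∇z| = √(a²+b²) = 0.87174, so dip δ = arctan(0.87174) = 41.08°.
True thickness = vertical thickness × cos δ = 49 × cos 41.08° = 36.9 m.

36.9 m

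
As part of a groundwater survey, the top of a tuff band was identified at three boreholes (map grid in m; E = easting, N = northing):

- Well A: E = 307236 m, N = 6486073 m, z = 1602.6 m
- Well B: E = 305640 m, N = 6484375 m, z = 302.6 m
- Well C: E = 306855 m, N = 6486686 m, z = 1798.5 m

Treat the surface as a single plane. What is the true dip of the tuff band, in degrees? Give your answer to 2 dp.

Let the plane be z = a·E + b·N + c.
Well B−Well A: −1596a − 1698b = −1300;  Well C−Well A: −381a + 613b = 195.9.
Solving gives a = 0.28565, b = 0.49712.
Gradient magnitude |∇z| = √(a² + b²) = √(0.08160 + 0.24712) = 0.57334.
True dip = arctan(0.57334) = 29.83°, dipping toward SSW (azimuth ≈ 210°).

29.83°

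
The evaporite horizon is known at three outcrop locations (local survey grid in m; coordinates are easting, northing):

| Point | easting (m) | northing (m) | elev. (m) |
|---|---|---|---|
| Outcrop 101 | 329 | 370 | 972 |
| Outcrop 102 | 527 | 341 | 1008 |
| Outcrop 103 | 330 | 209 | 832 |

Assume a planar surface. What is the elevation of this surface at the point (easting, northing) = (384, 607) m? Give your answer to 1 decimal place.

1195.6 m

Let the plane be z = a·easting + b·northing + c.
Outcrop 102−Outcrop 101: 198a − 29b = 36;  Outcrop 103−Outcrop 101: 1a − 161b = −140.
Solving gives a = 0.30946, b = 0.87149.
Then c = 972 − a·329 − b·370 = 547.74.
At (384, 607): z = 118.8 + 529.0 + 547.74 = 1195.6 m.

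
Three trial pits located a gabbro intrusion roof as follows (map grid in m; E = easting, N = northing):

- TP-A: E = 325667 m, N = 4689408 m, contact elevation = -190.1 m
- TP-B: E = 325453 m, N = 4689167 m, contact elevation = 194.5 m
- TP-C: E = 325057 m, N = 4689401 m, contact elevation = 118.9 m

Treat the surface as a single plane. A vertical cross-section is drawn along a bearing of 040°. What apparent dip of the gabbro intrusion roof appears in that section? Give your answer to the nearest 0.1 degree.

50.3°

Two edge vectors: TP-A→TP-B = (-214, -241, 384.6), TP-A→TP-C = (-610, -7, 309).
Normal n = (TP-A→TP-B) × (TP-A→TP-C) = (-71776.8, -168480, -145512).
So ∂z/∂E = −n_x/n_z = −0.49327 and ∂z/∂N = −n_y/n_z = −1.15784.
Unit vector along 040° is (sin 40°, cos 40°) = (0.6428, 0.7660).
Slope in that direction = a·(0.6428) + b·(0.7660) = −1.20403.
Apparent dip = arctan|1.20403| = 50.3° (true dip is 51.5°, so apparent ≤ true as expected).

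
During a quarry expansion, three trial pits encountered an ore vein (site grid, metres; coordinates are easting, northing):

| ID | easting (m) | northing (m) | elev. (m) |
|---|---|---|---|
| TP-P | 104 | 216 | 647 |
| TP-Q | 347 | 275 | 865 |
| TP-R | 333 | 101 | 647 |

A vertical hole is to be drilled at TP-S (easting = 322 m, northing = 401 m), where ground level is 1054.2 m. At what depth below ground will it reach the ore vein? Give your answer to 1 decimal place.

52.6 m

Two edge vectors: TP-P→TP-Q = (243, 59, 218), TP-P→TP-R = (229, -115, 0).
Normal n = (TP-P→TP-Q) × (TP-P→TP-R) = (25070, 49922, -41456).
So ∂z/∂easting = −n_x/n_z = 0.60474 and ∂z/∂northing = −n_y/n_z = 1.20422.
Intercept c from TP-P: 647 − 62.89 − 260.11 = 324.00.
At (322, 401): z_contact = 194.73 + 482.89 + 324.00 = 1001.61 m.
Depth below ground = 1054.2 − 1001.61 = 52.6 m.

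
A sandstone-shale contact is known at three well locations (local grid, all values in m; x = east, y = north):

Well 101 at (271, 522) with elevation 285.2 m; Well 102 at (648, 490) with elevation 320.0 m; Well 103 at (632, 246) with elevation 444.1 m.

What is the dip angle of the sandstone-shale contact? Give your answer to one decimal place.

27.2°

Two edge vectors: Well 101→Well 102 = (377, -32, 34.8), Well 101→Well 103 = (361, -276, 158.9).
Normal n = (Well 101→Well 102) × (Well 101→Well 103) = (4520, -47342.5, -92500).
So ∂z/∂x = −n_x/n_z = 0.04886 and ∂z/∂y = −n_y/n_z = −0.51181.
Gradient magnitude |∇z| = √(a² + b²) = √(0.00239 + 0.26195) = 0.51414.
True dip = arctan(0.51414) = 27.2°, dipping toward N (azimuth ≈ 355°).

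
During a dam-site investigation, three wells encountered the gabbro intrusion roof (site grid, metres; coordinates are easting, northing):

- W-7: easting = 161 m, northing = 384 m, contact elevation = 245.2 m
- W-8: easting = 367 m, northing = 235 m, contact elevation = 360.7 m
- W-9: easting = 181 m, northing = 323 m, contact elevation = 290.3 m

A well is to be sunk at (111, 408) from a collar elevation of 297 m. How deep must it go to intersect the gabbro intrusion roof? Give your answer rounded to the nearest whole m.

Let the plane be z = a·easting + b·northing + c.
W-8−W-7: 206a − 149b = 115.5;  W-9−W-7: 20a − 61b = 45.1.
Solving gives a = 0.03397, b = −0.72821.
Then c = 245.2 − a·161 − b·384 = 519.36.
At (111, 408): z_contact = 3.8 − 297.1 + 519.36 = 226.0 m.
Depth below ground = 297 − 226.0 = 71 m.

71 m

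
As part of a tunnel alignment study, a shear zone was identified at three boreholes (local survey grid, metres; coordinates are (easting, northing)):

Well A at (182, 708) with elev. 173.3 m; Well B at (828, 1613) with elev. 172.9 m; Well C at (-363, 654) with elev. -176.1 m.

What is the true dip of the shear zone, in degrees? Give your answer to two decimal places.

Two edge vectors: Well A→Well B = (646, 905, -0.4), Well A→Well C = (-545, -54, -349.4).
Normal n = (Well A→Well B) × (Well A→Well C) = (-316228.6, 225930.4, 458341).
So ∂z/∂E = −n_x/n_z = 0.68994 and ∂z/∂N = −n_y/n_z = −0.49293.
Gradient magnitude |∇z| = √(a² + b²) = √(0.47602 + 0.24298) = 0.84794.
True dip = arctan(0.84794) = 40.30°, dipping toward NW (azimuth ≈ 306°).

40.30°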